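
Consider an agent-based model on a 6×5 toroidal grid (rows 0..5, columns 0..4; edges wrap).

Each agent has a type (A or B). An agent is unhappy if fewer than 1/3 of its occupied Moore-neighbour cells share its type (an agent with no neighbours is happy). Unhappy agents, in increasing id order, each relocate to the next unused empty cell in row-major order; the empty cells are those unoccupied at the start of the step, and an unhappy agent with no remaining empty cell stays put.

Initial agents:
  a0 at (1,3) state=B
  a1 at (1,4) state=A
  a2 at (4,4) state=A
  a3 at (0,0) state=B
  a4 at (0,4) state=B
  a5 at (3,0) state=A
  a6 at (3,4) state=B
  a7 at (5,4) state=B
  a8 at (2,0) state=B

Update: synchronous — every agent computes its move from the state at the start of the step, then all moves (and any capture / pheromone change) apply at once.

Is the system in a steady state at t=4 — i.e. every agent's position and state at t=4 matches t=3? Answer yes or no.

t=1: a0@(1,3):B a1@(0,1):A a2@(4,4):A a3@(0,0):B a4@(0,4):B a5@(3,0):A a6@(3,4):B a7@(5,4):B a8@(2,0):B
t=2: a0@(1,3):B a1@(0,2):A a2@(4,4):A a3@(0,0):B a4@(0,4):B a5@(3,0):A a6@(3,4):B a7@(5,4):B a8@(2,0):B
t=3: a0@(1,3):B a1@(0,1):A a2@(4,4):A a3@(0,0):B a4@(0,4):B a5@(3,0):A a6@(3,4):B a7@(5,4):B a8@(2,0):B
t=4: a0@(1,3):B a1@(0,2):A a2@(4,4):A a3@(0,0):B a4@(0,4):B a5@(3,0):A a6@(3,4):B a7@(5,4):B a8@(2,0):B

no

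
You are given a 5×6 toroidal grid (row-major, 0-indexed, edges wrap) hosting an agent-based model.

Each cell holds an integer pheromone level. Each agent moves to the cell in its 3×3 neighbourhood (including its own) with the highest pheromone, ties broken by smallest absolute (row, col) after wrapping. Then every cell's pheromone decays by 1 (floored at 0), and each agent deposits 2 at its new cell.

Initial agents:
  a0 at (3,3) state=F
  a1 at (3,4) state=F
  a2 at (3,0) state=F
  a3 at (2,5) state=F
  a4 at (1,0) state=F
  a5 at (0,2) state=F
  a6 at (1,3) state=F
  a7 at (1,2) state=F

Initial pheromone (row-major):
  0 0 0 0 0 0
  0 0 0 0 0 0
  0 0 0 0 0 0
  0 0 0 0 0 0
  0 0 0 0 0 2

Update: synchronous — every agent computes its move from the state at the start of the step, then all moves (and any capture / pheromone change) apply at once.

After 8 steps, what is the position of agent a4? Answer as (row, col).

t=1: a0@(2,2) a1@(4,5) a2@(4,5) a3@(1,0) a4@(0,0) a5@(0,1) a6@(0,2) a7@(0,1) | pheromone: 2 4 2 0 0 0 / 2 0 0 0 0 0 / 0 0 2 0 0 0 / 0 0 0 0 0 0 / 0 0 0 0 0 5
t=2: a0@(2,2) a1@(4,5) a2@(4,5) a3@(0,1) a4@(4,5) a5@(0,1) a6@(0,1) a7@(0,1) | pheromone: 1 11 1 0 0 0 / 1 0 0 0 0 0 / 0 0 3 0 0 0 / 0 0 0 0 0 0 / 0 0 0 0 0 10
t=3: a0@(2,2) a1@(4,5) a2@(4,5) a3@(0,1) a4@(4,5) a5@(0,1) a6@(0,1) a7@(0,1) | pheromone: 0 18 0 0 0 0 / 0 0 0 0 0 0 / 0 0 4 0 0 0 / 0 0 0 0 0 0 / 0 0 0 0 0 15
t=4: a0@(2,2) a1@(4,5) a2@(4,5) a3@(0,1) a4@(4,5) a5@(0,1) a6@(0,1) a7@(0,1) | pheromone: 0 25 0 0 0 0 / 0 0 0 0 0 0 / 0 0 5 0 0 0 / 0 0 0 0 0 0 / 0 0 0 0 0 20
t=5: a0@(2,2) a1@(4,5) a2@(4,5) a3@(0,1) a4@(4,5) a5@(0,1) a6@(0,1) a7@(0,1) | pheromone: 0 32 0 0 0 0 / 0 0 0 0 0 0 / 0 0 6 0 0 0 / 0 0 0 0 0 0 / 0 0 0 0 0 25
t=6: a0@(2,2) a1@(4,5) a2@(4,5) a3@(0,1) a4@(4,5) a5@(0,1) a6@(0,1) a7@(0,1) | pheromone: 0 39 0 0 0 0 / 0 0 0 0 0 0 / 0 0 7 0 0 0 / 0 0 0 0 0 0 / 0 0 0 0 0 30
t=7: a0@(2,2) a1@(4,5) a2@(4,5) a3@(0,1) a4@(4,5) a5@(0,1) a6@(0,1) a7@(0,1) | pheromone: 0 46 0 0 0 0 / 0 0 0 0 0 0 / 0 0 8 0 0 0 / 0 0 0 0 0 0 / 0 0 0 0 0 35
t=8: a0@(2,2) a1@(4,5) a2@(4,5) a3@(0,1) a4@(4,5) a5@(0,1) a6@(0,1) a7@(0,1) | pheromone: 0 53 0 0 0 0 / 0 0 0 0 0 0 / 0 0 9 0 0 0 / 0 0 0 0 0 0 / 0 0 0 0 0 40

(4, 5)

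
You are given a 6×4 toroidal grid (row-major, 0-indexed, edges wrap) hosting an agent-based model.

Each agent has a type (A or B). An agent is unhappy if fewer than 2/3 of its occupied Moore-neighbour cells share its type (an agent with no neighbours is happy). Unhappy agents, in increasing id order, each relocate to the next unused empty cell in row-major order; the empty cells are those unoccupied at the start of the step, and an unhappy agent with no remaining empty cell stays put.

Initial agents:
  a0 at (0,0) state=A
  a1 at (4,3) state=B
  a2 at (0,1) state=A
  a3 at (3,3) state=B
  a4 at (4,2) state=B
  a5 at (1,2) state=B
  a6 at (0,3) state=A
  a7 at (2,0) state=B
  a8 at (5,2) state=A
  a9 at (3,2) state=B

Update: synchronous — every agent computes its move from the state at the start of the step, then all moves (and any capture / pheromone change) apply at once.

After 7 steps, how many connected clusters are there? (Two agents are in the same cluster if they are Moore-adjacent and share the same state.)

3

t=1: a0@(0,0):A a1@(4,3):B a2@(0,1):A a3@(3,3):B a4@(4,2):B a5@(0,2):B a6@(0,3):A a7@(2,0):B a8@(1,0):A a9@(3,2):B
t=2: a0@(0,0):A a1@(4,3):B a2@(0,1):A a3@(3,3):B a4@(4,2):B a5@(1,1):B a6@(0,3):A a7@(1,2):B a8@(1,0):A a9@(3,2):B
t=3: a0@(0,0):A a1@(4,3):B a2@(0,2):A a3@(3,3):B a4@(4,2):B a5@(1,3):B a6@(0,3):A a7@(2,0):B a8@(1,0):A a9@(3,2):B
t=4: a0@(0,0):A a1@(4,3):B a2@(0,1):A a3@(3,3):B a4@(4,2):B a5@(1,1):B a6@(0,3):A a7@(2,0):B a8@(1,2):A a9@(3,2):B
t=5: a0@(0,0):A a1@(4,3):B a2@(0,1):A a3@(3,3):B a4@(4,2):B a5@(0,2):B a6@(0,3):A a7@(2,0):B a8@(1,2):A a9@(3,2):B
t=6: a0@(0,0):A a1@(4,3):B a2@(0,1):A a3@(3,3):B a4@(4,2):B a5@(1,0):B a6@(0,3):A a7@(2,0):B a8@(1,2):A a9@(3,2):B
t=7: a0@(0,0):A a1@(4,3):B a2@(0,1):A a3@(3,3):B a4@(4,2):B a5@(0,2):B a6@(0,3):A a7@(2,0):B a8@(1,2):A a9@(3,2):B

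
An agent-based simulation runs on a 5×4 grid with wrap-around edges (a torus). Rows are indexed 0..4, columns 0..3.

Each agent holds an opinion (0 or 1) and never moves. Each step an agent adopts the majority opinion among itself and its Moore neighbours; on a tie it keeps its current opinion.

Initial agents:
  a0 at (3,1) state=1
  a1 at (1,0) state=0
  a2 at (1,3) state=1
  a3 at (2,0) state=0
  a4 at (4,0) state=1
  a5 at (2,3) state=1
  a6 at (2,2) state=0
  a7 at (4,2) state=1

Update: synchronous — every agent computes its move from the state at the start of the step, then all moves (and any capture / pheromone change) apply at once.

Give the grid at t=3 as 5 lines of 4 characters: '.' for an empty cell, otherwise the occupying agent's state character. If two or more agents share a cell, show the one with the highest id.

t=1: a0@(3,1):1 a1@(1,0):0 a2@(1,3):0 a3@(2,0):1 a4@(4,0):1 a5@(2,3):0 a6@(2,2):1 a7@(4,2):1
t=2: a0@(3,1):1 a1@(1,0):0 a2@(1,3):0 a3@(2,0):0 a4@(4,0):1 a5@(2,3):0 a6@(2,2):1 a7@(4,2):1
t=3: (unchanged — steady state)

....
0..0
0.10
.1..
1.1.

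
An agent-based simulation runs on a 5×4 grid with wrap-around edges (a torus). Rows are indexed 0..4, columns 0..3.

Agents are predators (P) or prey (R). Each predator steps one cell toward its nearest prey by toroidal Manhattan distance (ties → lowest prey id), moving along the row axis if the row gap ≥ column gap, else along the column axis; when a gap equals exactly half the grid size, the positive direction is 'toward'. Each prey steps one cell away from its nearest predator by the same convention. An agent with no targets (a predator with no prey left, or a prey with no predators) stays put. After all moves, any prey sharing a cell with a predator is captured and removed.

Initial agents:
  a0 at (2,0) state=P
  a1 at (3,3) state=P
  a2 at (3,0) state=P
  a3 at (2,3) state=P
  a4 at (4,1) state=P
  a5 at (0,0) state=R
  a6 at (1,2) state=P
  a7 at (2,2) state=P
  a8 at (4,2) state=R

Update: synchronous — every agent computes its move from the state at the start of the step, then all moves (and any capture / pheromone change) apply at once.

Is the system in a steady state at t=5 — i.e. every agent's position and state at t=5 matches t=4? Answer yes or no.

t=1: a0@(1,0):P a1@(4,3):P a2@(4,0):P a3@(1,3):P a4@(4,2):P a6@(0,2):P a7@(3,2):P
t=2: (unchanged — steady state)

yes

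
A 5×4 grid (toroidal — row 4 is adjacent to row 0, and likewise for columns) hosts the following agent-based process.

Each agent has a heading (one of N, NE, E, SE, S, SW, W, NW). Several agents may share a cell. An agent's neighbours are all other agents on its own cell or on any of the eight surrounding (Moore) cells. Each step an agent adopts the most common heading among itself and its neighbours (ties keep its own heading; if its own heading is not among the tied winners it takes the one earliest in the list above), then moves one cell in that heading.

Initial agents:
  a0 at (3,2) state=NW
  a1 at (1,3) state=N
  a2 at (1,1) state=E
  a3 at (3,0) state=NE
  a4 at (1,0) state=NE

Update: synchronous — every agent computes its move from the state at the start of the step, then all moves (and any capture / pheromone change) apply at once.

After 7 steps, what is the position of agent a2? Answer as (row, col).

t=1: a0@(2,1):NW a1@(0,3):N a2@(1,2):E a3@(2,1):NE a4@(0,1):NE
t=2: a0@(1,0):NW a1@(4,3):N a2@(0,3):NE a3@(1,2):NE a4@(4,2):NE
t=3: a0@(0,3):NW a1@(3,0):NE a2@(4,0):NE a3@(0,3):NE a4@(3,3):NE
t=4: a0@(4,0):NE a1@(2,1):NE a2@(3,1):NE a3@(4,0):NE a4@(2,0):NE
t=5: a0@(3,1):NE a1@(1,2):NE a2@(2,2):NE a3@(3,1):NE a4@(1,1):NE
t=6: a0@(2,2):NE a1@(0,3):NE a2@(1,3):NE a3@(2,2):NE a4@(0,2):NE
t=7: a0@(1,3):NE a1@(4,0):NE a2@(0,0):NE a3@(1,3):NE a4@(4,3):NE

(0, 0)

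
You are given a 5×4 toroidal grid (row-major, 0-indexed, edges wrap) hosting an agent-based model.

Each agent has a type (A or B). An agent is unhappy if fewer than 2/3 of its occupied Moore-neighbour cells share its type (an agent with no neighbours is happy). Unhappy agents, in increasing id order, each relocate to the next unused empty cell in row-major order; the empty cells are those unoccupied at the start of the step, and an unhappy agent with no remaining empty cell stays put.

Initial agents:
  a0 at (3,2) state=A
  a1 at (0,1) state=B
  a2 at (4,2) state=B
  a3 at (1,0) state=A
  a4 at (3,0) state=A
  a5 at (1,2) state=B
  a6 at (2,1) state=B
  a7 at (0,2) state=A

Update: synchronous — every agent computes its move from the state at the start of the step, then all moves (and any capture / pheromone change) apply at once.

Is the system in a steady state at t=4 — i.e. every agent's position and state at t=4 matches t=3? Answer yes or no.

no

t=1: a0@(0,0):A a1@(0,3):B a2@(1,1):B a3@(1,3):A a4@(2,0):A a5@(1,2):B a6@(2,2):B a7@(2,3):A
t=2: a0@(0,1):A a1@(0,2):B a2@(1,0):B a3@(2,1):A a4@(2,0):A a5@(3,0):B a6@(3,1):B a7@(3,2):A
t=3: a0@(0,0):A a1@(0,3):B a2@(1,1):B a3@(1,2):A a4@(1,3):A a5@(2,2):B a6@(2,3):B a7@(3,3):A
t=4: a0@(0,1):A a1@(0,2):B a2@(1,0):B a3@(2,0):A a4@(2,1):A a5@(3,0):B a6@(3,1):B a7@(3,2):A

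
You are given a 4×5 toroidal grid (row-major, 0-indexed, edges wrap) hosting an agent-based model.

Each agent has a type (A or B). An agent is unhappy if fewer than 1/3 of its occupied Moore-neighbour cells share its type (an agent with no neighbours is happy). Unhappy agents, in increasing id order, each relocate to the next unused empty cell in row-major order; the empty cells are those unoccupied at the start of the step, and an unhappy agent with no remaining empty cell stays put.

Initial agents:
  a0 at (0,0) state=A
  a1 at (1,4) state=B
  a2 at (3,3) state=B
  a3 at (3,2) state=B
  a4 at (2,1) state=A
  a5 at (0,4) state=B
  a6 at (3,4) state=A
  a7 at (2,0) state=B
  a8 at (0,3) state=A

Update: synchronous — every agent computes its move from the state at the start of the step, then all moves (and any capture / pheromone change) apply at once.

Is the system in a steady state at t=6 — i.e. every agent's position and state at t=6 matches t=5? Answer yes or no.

yes

t=1: a0@(0,0):A a1@(1,4):B a2@(3,3):B a3@(3,2):B a4@(0,1):A a5@(0,4):B a6@(3,4):A a7@(2,0):B a8@(0,2):A
t=2: a0@(0,0):A a1@(1,4):B a2@(3,3):B a3@(3,2):B a4@(0,1):A a5@(0,4):B a6@(0,3):A a7@(2,0):B a8@(0,2):A
t=3: a0@(0,0):A a1@(1,4):B a2@(3,3):B a3@(1,0):B a4@(0,1):A a5@(0,4):B a6@(1,1):A a7@(2,0):B a8@(0,2):A
t=4: (unchanged — steady state)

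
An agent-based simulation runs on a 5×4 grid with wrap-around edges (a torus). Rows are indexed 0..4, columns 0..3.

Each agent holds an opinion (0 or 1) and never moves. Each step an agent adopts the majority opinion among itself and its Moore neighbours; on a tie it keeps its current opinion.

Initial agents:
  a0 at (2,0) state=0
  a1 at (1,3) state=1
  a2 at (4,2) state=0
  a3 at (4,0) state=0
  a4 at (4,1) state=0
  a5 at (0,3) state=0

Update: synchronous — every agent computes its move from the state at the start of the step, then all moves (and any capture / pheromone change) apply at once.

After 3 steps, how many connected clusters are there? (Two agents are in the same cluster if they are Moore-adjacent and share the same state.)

t=1: a0@(2,0):0 a1@(1,3):0 a2@(4,2):0 a3@(4,0):0 a4@(4,1):0 a5@(0,3):0
t=2: (unchanged — steady state)

1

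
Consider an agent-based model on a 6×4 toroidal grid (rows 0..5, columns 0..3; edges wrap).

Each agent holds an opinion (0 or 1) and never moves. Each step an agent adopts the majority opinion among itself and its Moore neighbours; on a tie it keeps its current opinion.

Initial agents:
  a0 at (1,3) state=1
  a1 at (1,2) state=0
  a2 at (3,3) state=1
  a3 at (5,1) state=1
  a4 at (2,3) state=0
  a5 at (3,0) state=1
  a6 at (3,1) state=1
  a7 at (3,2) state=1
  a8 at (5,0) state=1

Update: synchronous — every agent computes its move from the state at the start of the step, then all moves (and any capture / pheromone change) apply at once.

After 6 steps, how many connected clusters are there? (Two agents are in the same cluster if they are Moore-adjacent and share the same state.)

t=1: a0@(1,3):0 a1@(1,2):0 a2@(3,3):1 a3@(5,1):1 a4@(2,3):1 a5@(3,0):1 a6@(3,1):1 a7@(3,2):1 a8@(5,0):1
t=2: (unchanged — steady state)

3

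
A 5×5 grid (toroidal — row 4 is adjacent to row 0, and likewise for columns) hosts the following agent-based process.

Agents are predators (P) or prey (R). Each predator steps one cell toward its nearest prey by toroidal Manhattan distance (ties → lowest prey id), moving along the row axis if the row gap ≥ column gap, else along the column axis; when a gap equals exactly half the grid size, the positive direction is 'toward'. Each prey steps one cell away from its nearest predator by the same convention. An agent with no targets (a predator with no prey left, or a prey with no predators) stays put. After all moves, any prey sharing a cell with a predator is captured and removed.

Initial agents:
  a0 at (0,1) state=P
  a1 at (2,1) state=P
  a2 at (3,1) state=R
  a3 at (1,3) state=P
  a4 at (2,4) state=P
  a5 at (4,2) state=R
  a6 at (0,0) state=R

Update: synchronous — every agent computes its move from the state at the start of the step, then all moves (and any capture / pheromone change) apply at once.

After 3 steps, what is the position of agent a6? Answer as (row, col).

(0, 2)

t=1: a0@(0,0):P a1@(3,1):P a2@(4,1):R a3@(0,3):P a4@(2,0):P a5@(3,2):R a6@(0,4):R
t=2: a0@(0,4):P a1@(4,1):P a2@(0,1):R a3@(0,4):P a4@(3,0):P a5@(3,3):R a6@(0,3):R
t=3: a0@(0,3):P a1@(0,1):P a2@(1,1):R a3@(0,3):P a4@(3,4):P a5@(3,2):R a6@(0,2):R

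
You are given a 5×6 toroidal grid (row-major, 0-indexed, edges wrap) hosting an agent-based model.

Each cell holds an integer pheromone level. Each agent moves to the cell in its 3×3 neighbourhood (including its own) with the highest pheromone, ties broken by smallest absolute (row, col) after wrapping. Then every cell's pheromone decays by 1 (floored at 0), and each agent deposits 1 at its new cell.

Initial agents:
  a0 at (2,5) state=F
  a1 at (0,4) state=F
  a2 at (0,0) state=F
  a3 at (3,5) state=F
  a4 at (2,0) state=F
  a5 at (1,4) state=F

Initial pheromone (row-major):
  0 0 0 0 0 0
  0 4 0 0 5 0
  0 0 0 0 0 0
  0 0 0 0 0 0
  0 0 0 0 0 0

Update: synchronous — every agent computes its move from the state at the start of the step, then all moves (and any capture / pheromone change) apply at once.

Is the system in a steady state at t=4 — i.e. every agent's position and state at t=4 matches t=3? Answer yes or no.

t=1: a0@(1,4) a1@(1,4) a2@(1,1) a3@(2,0) a4@(1,1) a5@(1,4) | pheromone: 0 0 0 0 0 0 / 0 5 0 0 7 0 / 1 0 0 0 0 0 / 0 0 0 0 0 0 / 0 0 0 0 0 0
t=2: a0@(1,4) a1@(1,4) a2@(1,1) a3@(1,1) a4@(1,1) a5@(1,4) | pheromone: 0 0 0 0 0 0 / 0 7 0 0 9 0 / 0 0 0 0 0 0 / 0 0 0 0 0 0 / 0 0 0 0 0 0
t=3: a0@(1,4) a1@(1,4) a2@(1,1) a3@(1,1) a4@(1,1) a5@(1,4) | pheromone: 0 0 0 0 0 0 / 0 9 0 0 11 0 / 0 0 0 0 0 0 / 0 0 0 0 0 0 / 0 0 0 0 0 0
t=4: a0@(1,4) a1@(1,4) a2@(1,1) a3@(1,1) a4@(1,1) a5@(1,4) | pheromone: 0 0 0 0 0 0 / 0 11 0 0 13 0 / 0 0 0 0 0 0 / 0 0 0 0 0 0 / 0 0 0 0 0 0

yes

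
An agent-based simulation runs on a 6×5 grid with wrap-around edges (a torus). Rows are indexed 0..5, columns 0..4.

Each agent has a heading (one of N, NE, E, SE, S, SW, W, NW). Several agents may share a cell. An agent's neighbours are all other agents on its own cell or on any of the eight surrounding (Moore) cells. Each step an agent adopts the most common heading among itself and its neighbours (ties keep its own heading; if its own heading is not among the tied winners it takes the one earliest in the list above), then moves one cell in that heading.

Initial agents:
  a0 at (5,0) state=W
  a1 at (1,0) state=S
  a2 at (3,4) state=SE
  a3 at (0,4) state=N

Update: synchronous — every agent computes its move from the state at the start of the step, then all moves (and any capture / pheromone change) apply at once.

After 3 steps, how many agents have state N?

1

t=1: a0@(5,4):W a1@(2,0):S a2@(4,0):SE a3@(5,4):N
t=2: a0@(5,3):W a1@(3,0):S a2@(5,1):SE a3@(4,4):N
t=3: a0@(5,2):W a1@(4,0):S a2@(0,2):SE a3@(3,4):N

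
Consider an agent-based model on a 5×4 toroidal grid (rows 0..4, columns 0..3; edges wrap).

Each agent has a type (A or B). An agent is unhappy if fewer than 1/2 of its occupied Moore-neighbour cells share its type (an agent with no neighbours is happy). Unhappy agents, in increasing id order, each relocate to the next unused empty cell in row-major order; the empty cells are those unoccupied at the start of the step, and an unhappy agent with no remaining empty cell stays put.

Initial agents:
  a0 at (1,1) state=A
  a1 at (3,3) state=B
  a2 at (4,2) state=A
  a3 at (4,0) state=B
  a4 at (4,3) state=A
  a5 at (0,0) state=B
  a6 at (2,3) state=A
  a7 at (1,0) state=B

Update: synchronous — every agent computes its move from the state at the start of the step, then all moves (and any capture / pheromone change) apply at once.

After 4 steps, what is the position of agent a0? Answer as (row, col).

(1, 0)

t=1: a0@(0,1):A a1@(0,2):B a2@(4,2):A a3@(4,0):B a4@(0,3):A a5@(0,0):B a6@(1,2):A a7@(1,3):B
t=2: a0@(1,0):A a1@(1,1):B a2@(4,2):A a3@(2,0):B a4@(2,1):A a5@(0,0):B a6@(1,2):A a7@(1,3):B
t=3: a0@(0,1):A a1@(0,2):B a2@(4,2):A a3@(2,0):B a4@(2,1):A a5@(0,0):B a6@(0,3):A a7@(1,3):B
t=4: a0@(1,0):A a1@(1,1):B a2@(4,2):A a3@(2,0):B a4@(1,2):A a5@(2,2):B a6@(2,3):A a7@(1,3):B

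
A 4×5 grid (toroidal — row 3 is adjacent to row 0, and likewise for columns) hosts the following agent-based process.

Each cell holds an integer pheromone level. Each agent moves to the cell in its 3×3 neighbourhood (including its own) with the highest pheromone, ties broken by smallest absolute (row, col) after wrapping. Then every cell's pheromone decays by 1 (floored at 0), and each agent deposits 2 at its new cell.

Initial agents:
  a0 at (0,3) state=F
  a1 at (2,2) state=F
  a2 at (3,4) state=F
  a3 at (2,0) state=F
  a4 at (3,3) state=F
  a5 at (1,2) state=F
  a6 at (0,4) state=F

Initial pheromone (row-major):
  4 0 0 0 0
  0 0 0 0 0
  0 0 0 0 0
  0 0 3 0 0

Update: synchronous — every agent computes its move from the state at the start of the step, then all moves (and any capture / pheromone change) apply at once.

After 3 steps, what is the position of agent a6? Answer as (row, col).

t=1: a0@(3,2) a1@(3,2) a2@(0,0) a3@(1,0) a4@(3,2) a5@(0,1) a6@(0,0) | pheromone: 7 2 0 0 0 / 2 0 0 0 0 / 0 0 0 0 0 / 0 0 8 0 0
t=2: a0@(3,2) a1@(3,2) a2@(0,0) a3@(0,0) a4@(3,2) a5@(3,2) a6@(0,0) | pheromone: 12 1 0 0 0 / 1 0 0 0 0 / 0 0 0 0 0 / 0 0 15 0 0
t=3: a0@(3,2) a1@(3,2) a2@(0,0) a3@(0,0) a4@(3,2) a5@(3,2) a6@(0,0) | pheromone: 17 0 0 0 0 / 0 0 0 0 0 / 0 0 0 0 0 / 0 0 22 0 0

(0, 0)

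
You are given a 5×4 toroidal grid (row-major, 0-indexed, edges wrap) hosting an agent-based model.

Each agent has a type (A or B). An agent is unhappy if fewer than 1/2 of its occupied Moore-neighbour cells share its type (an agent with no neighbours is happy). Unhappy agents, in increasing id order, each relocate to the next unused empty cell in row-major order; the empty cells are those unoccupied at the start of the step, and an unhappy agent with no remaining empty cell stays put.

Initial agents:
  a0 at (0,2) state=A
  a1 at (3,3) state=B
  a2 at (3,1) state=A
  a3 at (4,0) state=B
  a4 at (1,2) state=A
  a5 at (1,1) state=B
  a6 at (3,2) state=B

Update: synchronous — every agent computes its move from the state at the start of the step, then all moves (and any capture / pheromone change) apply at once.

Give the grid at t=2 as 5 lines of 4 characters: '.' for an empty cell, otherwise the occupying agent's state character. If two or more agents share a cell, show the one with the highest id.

t=1: a0@(0,2):A a1@(3,3):B a2@(0,0):A a3@(4,0):B a4@(1,2):A a5@(0,1):B a6@(3,2):B
t=2: a0@(0,2):A a1@(3,3):B a2@(0,3):A a3@(4,0):B a4@(1,2):A a5@(1,0):B a6@(3,2):B

..AA
B.A.
....
..BB
B...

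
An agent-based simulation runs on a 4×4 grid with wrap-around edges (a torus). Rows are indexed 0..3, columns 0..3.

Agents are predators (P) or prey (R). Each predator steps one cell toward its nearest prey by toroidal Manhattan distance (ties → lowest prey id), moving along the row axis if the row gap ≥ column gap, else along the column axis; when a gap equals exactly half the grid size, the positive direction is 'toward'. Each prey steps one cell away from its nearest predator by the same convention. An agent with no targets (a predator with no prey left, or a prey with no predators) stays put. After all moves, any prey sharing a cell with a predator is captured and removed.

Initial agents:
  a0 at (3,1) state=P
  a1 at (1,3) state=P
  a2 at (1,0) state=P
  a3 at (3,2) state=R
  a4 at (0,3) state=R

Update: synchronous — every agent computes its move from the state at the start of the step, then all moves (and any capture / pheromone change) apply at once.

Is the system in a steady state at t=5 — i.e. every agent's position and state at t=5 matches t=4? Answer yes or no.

yes

t=1: a0@(3,2):P a1@(0,3):P a2@(0,0):P a3@(3,3):R a4@(3,3):R
t=2: a0@(3,3):P a1@(3,3):P a2@(3,0):P
t=3: (unchanged — steady state)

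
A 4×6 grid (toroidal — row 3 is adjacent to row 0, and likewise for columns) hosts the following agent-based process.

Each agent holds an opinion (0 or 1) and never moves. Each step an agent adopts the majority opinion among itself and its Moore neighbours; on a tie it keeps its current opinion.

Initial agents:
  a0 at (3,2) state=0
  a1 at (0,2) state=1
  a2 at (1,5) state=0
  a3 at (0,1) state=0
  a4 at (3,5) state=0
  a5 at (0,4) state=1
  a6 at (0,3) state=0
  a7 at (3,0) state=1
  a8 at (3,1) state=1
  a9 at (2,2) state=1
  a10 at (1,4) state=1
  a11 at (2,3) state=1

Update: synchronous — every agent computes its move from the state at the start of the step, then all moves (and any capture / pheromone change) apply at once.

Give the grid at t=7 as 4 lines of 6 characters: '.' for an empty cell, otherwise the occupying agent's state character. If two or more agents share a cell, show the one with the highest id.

t=1: a0@(3,2):1 a1@(0,2):0 a2@(1,5):1 a3@(0,1):1 a4@(3,5):1 a5@(0,4):0 a6@(0,3):1 a7@(3,0):1 a8@(3,1):1 a9@(2,2):1 a10@(1,4):1 a11@(2,3):1
t=2: a0@(3,2):1 a1@(0,2):1 a2@(1,5):1 a3@(0,1):1 a4@(3,5):1 a5@(0,4):1 a6@(0,3):1 a7@(3,0):1 a8@(3,1):1 a9@(2,2):1 a10@(1,4):1 a11@(2,3):1
t=3: (unchanged — steady state)

.1111.
....11
..11..
111..1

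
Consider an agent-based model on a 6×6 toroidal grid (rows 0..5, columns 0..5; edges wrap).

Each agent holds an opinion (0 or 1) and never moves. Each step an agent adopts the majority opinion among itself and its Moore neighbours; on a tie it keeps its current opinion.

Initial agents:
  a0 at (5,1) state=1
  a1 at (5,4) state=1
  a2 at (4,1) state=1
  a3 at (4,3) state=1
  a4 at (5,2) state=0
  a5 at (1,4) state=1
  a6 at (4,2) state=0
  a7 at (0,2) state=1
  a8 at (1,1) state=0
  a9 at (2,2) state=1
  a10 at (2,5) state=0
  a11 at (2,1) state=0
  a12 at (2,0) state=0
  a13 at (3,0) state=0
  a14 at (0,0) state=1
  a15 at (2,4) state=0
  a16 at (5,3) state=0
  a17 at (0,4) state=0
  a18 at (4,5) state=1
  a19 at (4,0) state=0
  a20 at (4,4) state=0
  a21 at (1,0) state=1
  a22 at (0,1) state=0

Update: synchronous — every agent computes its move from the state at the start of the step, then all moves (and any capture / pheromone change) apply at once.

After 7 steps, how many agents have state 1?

0

t=1: a0@(5,1):1 a1@(5,4):1 a2@(4,1):0 a3@(4,3):0 a4@(5,2):0 a5@(1,4):0 a6@(4,2):0 a7@(0,2):0 a8@(1,1):0 a9@(2,2):0 a10@(2,5):0 a11@(2,1):0 a12@(2,0):0 a13@(3,0):0 a14@(0,0):1 a15@(2,4):0 a16@(5,3):0 a17@(0,4):0 a18@(4,5):0 a19@(4,0):1 a20@(4,4):1 a21@(1,0):0 a22@(0,1):1
t=2: a0@(5,1):1 a1@(5,4):0 a2@(4,1):0 a3@(4,3):0 a4@(5,2):0 a5@(1,4):0 a6@(4,2):0 a7@(0,2):0 a8@(1,1):0 a9@(2,2):0 a10@(2,5):0 a11@(2,1):0 a12@(2,0):0 a13@(3,0):0 a14@(0,0):1 a15@(2,4):0 a16@(5,3):0 a17@(0,4):0 a18@(4,5):1 a19@(4,0):0 a20@(4,4):0 a21@(1,0):0 a22@(0,1):0
t=3: a0@(5,1):0 a1@(5,4):0 a2@(4,1):0 a3@(4,3):0 a4@(5,2):0 a5@(1,4):0 a6@(4,2):0 a7@(0,2):0 a8@(1,1):0 a9@(2,2):0 a10@(2,5):0 a11@(2,1):0 a12@(2,0):0 a13@(3,0):0 a14@(0,0):0 a15@(2,4):0 a16@(5,3):0 a17@(0,4):0 a18@(4,5):0 a19@(4,0):0 a20@(4,4):0 a21@(1,0):0 a22@(0,1):0
t=4: (unchanged — steady state)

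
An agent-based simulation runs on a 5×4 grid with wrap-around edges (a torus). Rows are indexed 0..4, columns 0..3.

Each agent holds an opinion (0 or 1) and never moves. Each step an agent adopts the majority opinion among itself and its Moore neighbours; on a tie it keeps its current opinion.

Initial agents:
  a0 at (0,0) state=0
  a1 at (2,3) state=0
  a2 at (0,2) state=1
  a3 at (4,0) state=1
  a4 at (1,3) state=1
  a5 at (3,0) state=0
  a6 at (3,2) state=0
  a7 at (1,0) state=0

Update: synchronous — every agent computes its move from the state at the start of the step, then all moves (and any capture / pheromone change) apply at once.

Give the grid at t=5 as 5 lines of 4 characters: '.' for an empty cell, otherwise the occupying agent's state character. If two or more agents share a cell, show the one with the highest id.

0.1.
0..0
...0
0.0.
0...

t=1: a0@(0,0):0 a1@(2,3):0 a2@(0,2):1 a3@(4,0):0 a4@(1,3):0 a5@(3,0):0 a6@(3,2):0 a7@(1,0):0
t=2: (unchanged — steady state)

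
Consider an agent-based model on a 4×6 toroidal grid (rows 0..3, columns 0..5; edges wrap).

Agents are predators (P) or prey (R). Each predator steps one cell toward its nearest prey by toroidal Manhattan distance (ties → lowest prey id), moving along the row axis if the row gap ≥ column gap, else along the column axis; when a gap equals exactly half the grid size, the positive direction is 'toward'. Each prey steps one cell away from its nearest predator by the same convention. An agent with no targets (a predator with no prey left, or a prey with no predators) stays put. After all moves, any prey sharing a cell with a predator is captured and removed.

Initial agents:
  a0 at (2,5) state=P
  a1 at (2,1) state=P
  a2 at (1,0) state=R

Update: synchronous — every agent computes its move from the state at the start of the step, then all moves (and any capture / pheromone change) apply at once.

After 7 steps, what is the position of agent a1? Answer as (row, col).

(3, 1)

t=1: a0@(1,5):P a1@(1,1):P a2@(0,0):R
t=2: a0@(0,5):P a1@(0,1):P a2@(3,0):R
t=3: a0@(3,5):P a1@(3,1):P a2@(2,0):R
t=4: a0@(2,5):P a1@(2,1):P a2@(1,0):R
t=5: a0@(1,5):P a1@(1,1):P a2@(0,0):R
t=6: a0@(0,5):P a1@(0,1):P a2@(3,0):R
t=7: a0@(3,5):P a1@(3,1):P a2@(2,0):R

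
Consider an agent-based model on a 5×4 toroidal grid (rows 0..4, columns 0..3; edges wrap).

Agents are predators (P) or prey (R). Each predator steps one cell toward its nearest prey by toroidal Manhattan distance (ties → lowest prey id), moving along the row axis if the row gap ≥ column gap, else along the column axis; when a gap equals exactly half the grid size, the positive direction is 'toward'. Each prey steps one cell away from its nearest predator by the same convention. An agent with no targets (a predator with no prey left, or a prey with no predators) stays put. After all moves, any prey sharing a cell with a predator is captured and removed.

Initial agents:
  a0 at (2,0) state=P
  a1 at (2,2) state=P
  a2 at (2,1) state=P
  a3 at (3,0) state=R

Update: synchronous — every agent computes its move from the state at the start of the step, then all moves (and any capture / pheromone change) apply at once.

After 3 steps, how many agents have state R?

1

t=1: a0@(3,0):P a1@(2,3):P a2@(3,1):P a3@(4,0):R
t=2: a0@(4,0):P a1@(3,3):P a2@(4,1):P a3@(0,0):R
t=3: a0@(0,0):P a1@(4,3):P a2@(0,1):P a3@(1,0):R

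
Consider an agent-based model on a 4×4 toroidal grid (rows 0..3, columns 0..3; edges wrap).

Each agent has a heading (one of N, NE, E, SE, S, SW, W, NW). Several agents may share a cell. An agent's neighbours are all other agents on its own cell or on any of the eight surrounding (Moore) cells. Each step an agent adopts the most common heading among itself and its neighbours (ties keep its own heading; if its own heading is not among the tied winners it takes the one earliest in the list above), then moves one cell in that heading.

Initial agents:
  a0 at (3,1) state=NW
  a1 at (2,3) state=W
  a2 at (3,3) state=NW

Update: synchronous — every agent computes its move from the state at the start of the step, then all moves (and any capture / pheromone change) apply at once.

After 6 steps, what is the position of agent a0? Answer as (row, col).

(1, 3)

t=1: a0@(2,0):NW a1@(2,2):W a2@(2,2):NW
t=2: a0@(1,3):NW a1@(2,1):W a2@(1,1):NW
t=3: a0@(0,2):NW a1@(2,0):W a2@(0,0):NW
t=4: a0@(3,1):NW a1@(2,3):W a2@(3,3):NW
t=5: a0@(2,0):NW a1@(2,2):W a2@(2,2):NW
t=6: a0@(1,3):NW a1@(2,1):W a2@(1,1):NW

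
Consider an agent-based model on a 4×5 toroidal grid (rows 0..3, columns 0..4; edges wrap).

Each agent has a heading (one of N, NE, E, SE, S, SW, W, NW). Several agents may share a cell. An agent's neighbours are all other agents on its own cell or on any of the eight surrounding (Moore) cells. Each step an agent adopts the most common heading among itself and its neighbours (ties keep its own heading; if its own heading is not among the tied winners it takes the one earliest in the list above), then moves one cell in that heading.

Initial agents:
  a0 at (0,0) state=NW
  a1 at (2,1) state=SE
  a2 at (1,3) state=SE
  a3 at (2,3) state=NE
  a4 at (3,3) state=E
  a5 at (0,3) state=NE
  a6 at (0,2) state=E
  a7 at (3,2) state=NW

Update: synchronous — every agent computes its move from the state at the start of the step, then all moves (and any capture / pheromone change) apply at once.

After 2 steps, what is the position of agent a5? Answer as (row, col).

(0, 0)

t=1: a0@(3,4):NW a1@(3,2):SE a2@(0,4):NE a3@(1,4):NE a4@(3,4):E a5@(0,4):E a6@(0,3):E a7@(2,3):NE
t=2: a0@(3,0):E a1@(0,3):SE a2@(0,0):E a3@(0,0):NE a4@(3,0):E a5@(0,0):E a6@(0,4):E a7@(1,4):NE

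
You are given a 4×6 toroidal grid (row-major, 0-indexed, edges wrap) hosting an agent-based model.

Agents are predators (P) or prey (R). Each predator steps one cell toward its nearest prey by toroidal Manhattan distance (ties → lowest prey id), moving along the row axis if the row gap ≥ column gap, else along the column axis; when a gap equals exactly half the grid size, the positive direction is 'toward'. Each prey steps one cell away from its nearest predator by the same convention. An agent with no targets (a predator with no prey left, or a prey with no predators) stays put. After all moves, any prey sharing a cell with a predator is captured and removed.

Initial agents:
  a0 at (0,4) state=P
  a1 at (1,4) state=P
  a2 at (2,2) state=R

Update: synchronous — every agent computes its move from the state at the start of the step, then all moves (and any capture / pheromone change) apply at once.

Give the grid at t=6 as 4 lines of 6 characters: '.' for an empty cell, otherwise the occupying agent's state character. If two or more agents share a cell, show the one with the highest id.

t=1: a0@(1,4):P a1@(1,3):P a2@(2,1):R
t=2: a0@(1,5):P a1@(1,2):P a2@(2,0):R
t=3: a0@(2,5):P a1@(1,1):P a2@(3,0):R
t=4: a0@(3,5):P a1@(2,1):P a2@(0,0):R
t=5: a0@(0,5):P a1@(3,1):P a2@(1,0):R
t=6: a0@(1,5):P a1@(0,1):P a2@(2,0):R

.P....
.....P
R.....
......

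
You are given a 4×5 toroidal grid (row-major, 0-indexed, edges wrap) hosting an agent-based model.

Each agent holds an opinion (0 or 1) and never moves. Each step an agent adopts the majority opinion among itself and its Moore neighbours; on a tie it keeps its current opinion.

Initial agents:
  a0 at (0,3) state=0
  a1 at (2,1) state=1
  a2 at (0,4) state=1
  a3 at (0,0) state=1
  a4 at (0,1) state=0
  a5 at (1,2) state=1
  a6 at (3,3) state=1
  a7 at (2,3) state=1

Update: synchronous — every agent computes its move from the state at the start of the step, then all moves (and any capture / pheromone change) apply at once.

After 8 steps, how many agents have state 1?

t=1: a0@(0,3):1 a1@(2,1):1 a2@(0,4):1 a3@(0,0):1 a4@(0,1):1 a5@(1,2):1 a6@(3,3):1 a7@(2,3):1
t=2: (unchanged — steady state)

8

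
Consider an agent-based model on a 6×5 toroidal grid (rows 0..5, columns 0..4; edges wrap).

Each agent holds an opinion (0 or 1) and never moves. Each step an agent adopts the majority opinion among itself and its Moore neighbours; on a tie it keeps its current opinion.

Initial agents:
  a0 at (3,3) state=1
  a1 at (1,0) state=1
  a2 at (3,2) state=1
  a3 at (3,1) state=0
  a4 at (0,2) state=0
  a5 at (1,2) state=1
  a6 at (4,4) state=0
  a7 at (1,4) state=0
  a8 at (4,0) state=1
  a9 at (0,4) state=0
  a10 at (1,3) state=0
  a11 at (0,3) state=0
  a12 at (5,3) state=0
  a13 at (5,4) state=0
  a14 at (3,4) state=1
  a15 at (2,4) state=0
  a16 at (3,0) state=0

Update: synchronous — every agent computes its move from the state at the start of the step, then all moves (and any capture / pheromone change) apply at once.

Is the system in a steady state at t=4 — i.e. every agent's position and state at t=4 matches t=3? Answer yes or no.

no

t=1: a0@(3,3):1 a1@(1,0):0 a2@(3,2):1 a3@(3,1):0 a4@(0,2):0 a5@(1,2):0 a6@(4,4):0 a7@(1,4):0 a8@(4,0):0 a9@(0,4):0 a10@(1,3):0 a11@(0,3):0 a12@(5,3):0 a13@(5,4):0 a14@(3,4):1 a15@(2,4):0 a16@(3,0):0
t=2: a0@(3,3):1 a1@(1,0):0 a2@(3,2):1 a3@(3,1):0 a4@(0,2):0 a5@(1,2):0 a6@(4,4):0 a7@(1,4):0 a8@(4,0):0 a9@(0,4):0 a10@(1,3):0 a11@(0,3):0 a12@(5,3):0 a13@(5,4):0 a14@(3,4):0 a15@(2,4):0 a16@(3,0):0
t=3: a0@(3,3):0 a1@(1,0):0 a2@(3,2):1 a3@(3,1):0 a4@(0,2):0 a5@(1,2):0 a6@(4,4):0 a7@(1,4):0 a8@(4,0):0 a9@(0,4):0 a10@(1,3):0 a11@(0,3):0 a12@(5,3):0 a13@(5,4):0 a14@(3,4):0 a15@(2,4):0 a16@(3,0):0
t=4: a0@(3,3):0 a1@(1,0):0 a2@(3,2):0 a3@(3,1):0 a4@(0,2):0 a5@(1,2):0 a6@(4,4):0 a7@(1,4):0 a8@(4,0):0 a9@(0,4):0 a10@(1,3):0 a11@(0,3):0 a12@(5,3):0 a13@(5,4):0 a14@(3,4):0 a15@(2,4):0 a16@(3,0):0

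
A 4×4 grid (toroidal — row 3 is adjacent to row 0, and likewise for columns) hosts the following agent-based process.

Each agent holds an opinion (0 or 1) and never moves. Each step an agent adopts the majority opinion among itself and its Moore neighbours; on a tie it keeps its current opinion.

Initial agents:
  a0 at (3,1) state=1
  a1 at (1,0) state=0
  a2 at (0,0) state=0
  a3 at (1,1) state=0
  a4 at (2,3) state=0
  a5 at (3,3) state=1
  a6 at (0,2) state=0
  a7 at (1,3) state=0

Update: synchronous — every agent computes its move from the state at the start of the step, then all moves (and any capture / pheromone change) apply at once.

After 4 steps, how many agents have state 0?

t=1: a0@(3,1):0 a1@(1,0):0 a2@(0,0):0 a3@(1,1):0 a4@(2,3):0 a5@(3,3):0 a6@(0,2):0 a7@(1,3):0
t=2: (unchanged — steady state)

8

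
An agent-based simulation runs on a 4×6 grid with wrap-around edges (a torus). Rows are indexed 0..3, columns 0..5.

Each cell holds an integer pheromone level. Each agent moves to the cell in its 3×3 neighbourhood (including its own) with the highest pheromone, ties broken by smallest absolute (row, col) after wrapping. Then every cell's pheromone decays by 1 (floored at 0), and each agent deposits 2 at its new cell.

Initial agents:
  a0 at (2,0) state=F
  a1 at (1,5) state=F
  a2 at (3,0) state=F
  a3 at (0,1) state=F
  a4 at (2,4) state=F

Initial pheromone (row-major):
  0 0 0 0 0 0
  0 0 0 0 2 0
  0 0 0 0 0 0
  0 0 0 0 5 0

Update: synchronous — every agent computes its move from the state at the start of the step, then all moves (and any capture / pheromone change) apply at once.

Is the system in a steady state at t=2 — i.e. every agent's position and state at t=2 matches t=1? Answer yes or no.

t=1: a0@(1,0) a1@(1,4) a2@(0,0) a3@(0,0) a4@(3,4) | pheromone: 4 0 0 0 0 0 / 2 0 0 0 3 0 / 0 0 0 0 0 0 / 0 0 0 0 6 0
t=2: a0@(0,0) a1@(1,4) a2@(0,0) a3@(0,0) a4@(3,4) | pheromone: 9 0 0 0 0 0 / 1 0 0 0 4 0 / 0 0 0 0 0 0 / 0 0 0 0 7 0

no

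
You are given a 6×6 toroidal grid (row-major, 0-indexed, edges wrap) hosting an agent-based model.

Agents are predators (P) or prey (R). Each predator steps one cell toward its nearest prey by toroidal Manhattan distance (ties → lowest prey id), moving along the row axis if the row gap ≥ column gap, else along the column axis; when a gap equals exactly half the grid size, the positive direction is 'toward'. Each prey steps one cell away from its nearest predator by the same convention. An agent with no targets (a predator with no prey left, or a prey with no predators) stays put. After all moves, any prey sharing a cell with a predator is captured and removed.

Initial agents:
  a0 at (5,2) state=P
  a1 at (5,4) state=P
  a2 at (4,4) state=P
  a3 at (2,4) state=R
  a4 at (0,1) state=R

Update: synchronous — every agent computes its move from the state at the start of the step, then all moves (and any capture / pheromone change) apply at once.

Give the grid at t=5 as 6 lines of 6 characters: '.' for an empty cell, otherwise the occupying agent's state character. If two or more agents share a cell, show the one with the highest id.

......
......
......
P....P
..P...
.R....

t=1: a0@(0,2):P a1@(0,4):P a2@(3,4):P a3@(1,4):R a4@(1,1):R
t=2: a0@(1,2):P a1@(1,4):P a2@(2,4):P a4@(2,1):R
t=3: a0@(2,2):P a1@(1,5):P a2@(2,5):P a4@(3,1):R
t=4: a0@(3,2):P a1@(2,5):P a2@(2,0):P a4@(4,1):R
t=5: a0@(4,2):P a1@(3,5):P a2@(3,0):P a4@(5,1):R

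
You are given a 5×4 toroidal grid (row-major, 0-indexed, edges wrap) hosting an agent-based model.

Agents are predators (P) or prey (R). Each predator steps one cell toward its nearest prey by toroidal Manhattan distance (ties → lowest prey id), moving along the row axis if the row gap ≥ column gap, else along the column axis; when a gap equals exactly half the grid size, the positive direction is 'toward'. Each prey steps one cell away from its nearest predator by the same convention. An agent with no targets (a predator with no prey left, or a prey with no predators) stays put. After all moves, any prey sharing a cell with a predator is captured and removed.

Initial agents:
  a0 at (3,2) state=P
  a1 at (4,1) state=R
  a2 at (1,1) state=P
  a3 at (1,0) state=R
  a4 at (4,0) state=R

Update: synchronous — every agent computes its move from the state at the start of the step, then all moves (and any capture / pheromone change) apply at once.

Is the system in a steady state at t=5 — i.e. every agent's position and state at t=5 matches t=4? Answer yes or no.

no

t=1: a0@(4,2):P a1@(0,1):R a2@(1,0):P a3@(1,3):R a4@(4,3):R
t=2: a0@(4,3):P a1@(1,1):R a2@(1,3):P a3@(1,2):R a4@(4,0):R
t=3: a0@(4,0):P a1@(1,0):R a2@(1,2):P a3@(1,1):R a4@(4,1):R
t=4: a0@(4,1):P a1@(2,0):R a2@(1,1):P a3@(1,0):R a4@(4,2):R
t=5: a0@(4,2):P a1@(3,0):R a2@(1,0):P a3@(1,3):R a4@(4,3):R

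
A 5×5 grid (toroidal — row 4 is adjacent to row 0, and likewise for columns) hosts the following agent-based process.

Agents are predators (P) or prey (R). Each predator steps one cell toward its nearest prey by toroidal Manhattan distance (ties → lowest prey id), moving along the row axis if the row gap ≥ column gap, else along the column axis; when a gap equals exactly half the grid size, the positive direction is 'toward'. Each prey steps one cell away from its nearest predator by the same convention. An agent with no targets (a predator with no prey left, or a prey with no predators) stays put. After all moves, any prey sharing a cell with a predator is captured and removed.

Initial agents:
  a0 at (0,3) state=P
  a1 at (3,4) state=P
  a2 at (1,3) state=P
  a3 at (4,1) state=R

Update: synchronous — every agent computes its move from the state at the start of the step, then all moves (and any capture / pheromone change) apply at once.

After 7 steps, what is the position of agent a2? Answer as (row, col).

t=1: a0@(0,2):P a1@(3,0):P a2@(0,3):P a3@(4,0):R
t=2: a0@(0,1):P a1@(4,0):P a2@(0,4):P a3@(0,0):R
t=3: a0@(0,0):P a1@(0,0):P a2@(0,0):P a3@(0,4):R
t=4: a0@(0,4):P a1@(0,4):P a2@(0,4):P a3@(0,3):R
t=5: a0@(0,3):P a1@(0,3):P a2@(0,3):P a3@(0,2):R
t=6: a0@(0,2):P a1@(0,2):P a2@(0,2):P a3@(0,1):R
t=7: a0@(0,1):P a1@(0,1):P a2@(0,1):P a3@(0,0):R

(0, 1)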